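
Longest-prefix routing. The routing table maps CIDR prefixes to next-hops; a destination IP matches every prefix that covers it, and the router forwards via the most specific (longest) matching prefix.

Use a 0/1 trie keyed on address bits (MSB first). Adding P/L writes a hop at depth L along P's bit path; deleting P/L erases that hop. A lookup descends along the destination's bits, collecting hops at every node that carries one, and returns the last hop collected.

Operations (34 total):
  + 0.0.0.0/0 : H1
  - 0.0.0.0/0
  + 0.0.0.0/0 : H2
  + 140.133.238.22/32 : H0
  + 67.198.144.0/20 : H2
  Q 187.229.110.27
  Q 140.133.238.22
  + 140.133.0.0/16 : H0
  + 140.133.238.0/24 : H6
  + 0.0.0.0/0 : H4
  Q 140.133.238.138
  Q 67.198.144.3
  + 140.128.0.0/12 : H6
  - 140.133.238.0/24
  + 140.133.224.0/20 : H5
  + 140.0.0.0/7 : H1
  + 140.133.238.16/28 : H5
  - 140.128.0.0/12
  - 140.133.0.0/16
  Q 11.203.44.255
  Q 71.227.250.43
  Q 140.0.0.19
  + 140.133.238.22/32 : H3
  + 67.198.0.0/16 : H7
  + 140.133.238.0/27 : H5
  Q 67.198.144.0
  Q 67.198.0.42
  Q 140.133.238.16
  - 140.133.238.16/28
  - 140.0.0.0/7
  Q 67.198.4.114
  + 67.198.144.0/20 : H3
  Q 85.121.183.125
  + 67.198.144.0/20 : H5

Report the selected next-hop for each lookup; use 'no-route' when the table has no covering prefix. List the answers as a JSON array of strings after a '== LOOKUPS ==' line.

Trace:
  + 0.0.0.0/0 (H1) depth=0
  - 0.0.0.0/0 clear@0
  + 0.0.0.0/0 (H2) depth=0
  + 140.133.238.22/32 (H0) depth=32
  + 67.198.144.0/20 (H2) depth=20
  ? 187.229.110.27  path d0:H2→d1:-→d2:-  best=H2
  ? 140.133.238.22  path d0:H2→d1:-→d2:-→d3:-→d4:-→d5:-→d6:-→d7:-→d8:-→d9:-→d10:-→d11:-→d12:-→d13:-→d14:-→d15:-→d16:-→d17:-→d18:-→d19:-→d20:-→d21:-→d22:-→d23:-→d24:-→d25:-→d26:-→d27:-→d28:-→d29:-→d30:-→d31:-→d32:H0  best=H0
  + 140.133.0.0/16 (H0) depth=16
  + 140.133.238.0/24 (H6) depth=24
  + 0.0.0.0/0 (H4) depth=0
  ? 140.133.238.138  path d0:H4→d1:-→d2:-→d3:-→d4:-→d5:-→d6:-→d7:-→d8:-→d9:-→d10:-→d11:-→d12:-→d13:-→d14:-→d15:-→d16:H0→d17:-→d18:-→d19:-→d20:-→d21:-→d22:-→d23:-→d24:H6  best=H6
  ? 67.198.144.3  path d0:H4→d1:-→d2:-→d3:-→d4:-→d5:-→d6:-→d7:-→d8:-→d9:-→d10:-→d11:-→d12:-→d13:-→d14:-→d15:-→d16:-→d17:-→d18:-→d19:-→d20:H2  best=H2
  + 140.128.0.0/12 (H6) depth=12
  - 140.133.238.0/24 clear@24
  + 140.133.224.0/20 (H5) depth=20
  + 140.0.0.0/7 (H1) depth=7
  + 140.133.238.16/28 (H5) depth=28
  - 140.128.0.0/12 clear@12
  - 140.133.0.0/16 clear@16
  ? 11.203.44.255  path d0:H4→d1:-  best=H4
  ? 71.227.250.43  path d0:H4→d1:-→d2:-→d3:-→d4:-→d5:-  best=H4
  ? 140.0.0.19  path d0:H4→d1:-→d2:-→d3:-→d4:-→d5:-→d6:-→d7:H1→d8:-  best=H1
  + 140.133.238.22/32 (H3) depth=32
  + 67.198.0.0/16 (H7) depth=16
  + 140.133.238.0/27 (H5) depth=27
  ? 67.198.144.0  path d0:H4→d1:-→d2:-→d3:-→d4:-→d5:-→d6:-→d7:-→d8:-→d9:-→d10:-→d11:-→d12:-→d13:-→d14:-→d15:-→d16:H7→d17:-→d18:-→d19:-→d20:H2  best=H2
  ? 67.198.0.42  path d0:H4→d1:-→d2:-→d3:-→d4:-→d5:-→d6:-→d7:-→d8:-→d9:-→d10:-→d11:-→d12:-→d13:-→d14:-→d15:-→d16:H7  best=H7
  ? 140.133.238.16  path d0:H4→d1:-→d2:-→d3:-→d4:-→d5:-→d6:-→d7:H1→d8:-→d9:-→d10:-→d11:-→d12:-→d13:-→d14:-→d15:-→d16:-→d17:-→d18:-→d19:-→d20:H5→d21:-→d22:-→d23:-→d24:-→d25:-→d26:-→d27:H5→d28:H5→d29:-  best=H5
  - 140.133.238.16/28 clear@28
  - 140.0.0.0/7 clear@7
  ? 67.198.4.114  path d0:H4→d1:-→d2:-→d3:-→d4:-→d5:-→d6:-→d7:-→d8:-→d9:-→d10:-→d11:-→d12:-→d13:-→d14:-→d15:-→d16:H7  best=H7
  + 67.198.144.0/20 (H3) depth=20
  ? 85.121.183.125  path d0:H4→d1:-→d2:-→d3:-  best=H4
  + 67.198.144.0/20 (H5) depth=20

== LOOKUPS ==
["H2","H0","H6","H2","H4","H4","H1","H2","H7","H5","H7","H4"]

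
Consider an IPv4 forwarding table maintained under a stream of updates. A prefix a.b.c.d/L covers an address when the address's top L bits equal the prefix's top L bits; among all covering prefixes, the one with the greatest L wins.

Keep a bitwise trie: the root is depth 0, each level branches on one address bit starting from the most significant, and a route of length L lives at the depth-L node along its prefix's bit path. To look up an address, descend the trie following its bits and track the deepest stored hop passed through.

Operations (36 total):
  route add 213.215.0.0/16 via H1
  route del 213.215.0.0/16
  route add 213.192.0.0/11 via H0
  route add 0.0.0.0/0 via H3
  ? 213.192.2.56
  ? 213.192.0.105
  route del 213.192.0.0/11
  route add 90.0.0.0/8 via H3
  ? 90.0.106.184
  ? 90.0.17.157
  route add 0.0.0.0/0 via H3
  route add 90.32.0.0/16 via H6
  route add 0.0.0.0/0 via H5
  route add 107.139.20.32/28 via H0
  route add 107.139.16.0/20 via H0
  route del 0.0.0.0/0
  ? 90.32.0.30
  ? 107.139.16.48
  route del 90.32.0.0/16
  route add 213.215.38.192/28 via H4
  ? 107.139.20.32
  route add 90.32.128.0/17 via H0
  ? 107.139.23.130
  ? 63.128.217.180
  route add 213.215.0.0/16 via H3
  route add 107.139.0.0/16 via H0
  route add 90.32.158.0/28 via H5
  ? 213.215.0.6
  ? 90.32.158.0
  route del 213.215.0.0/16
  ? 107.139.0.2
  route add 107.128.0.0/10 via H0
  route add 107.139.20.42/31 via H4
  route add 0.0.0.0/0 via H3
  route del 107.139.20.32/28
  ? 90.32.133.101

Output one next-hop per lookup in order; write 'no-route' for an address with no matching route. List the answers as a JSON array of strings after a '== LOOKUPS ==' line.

Trace:
  + 213.215.0.0/16 (H1) depth=16
  - 213.215.0.0/16 clear@16
  + 213.192.0.0/11 (H0) depth=11
  + 0.0.0.0/0 (H3) depth=0
  Q 213.192.2.56: descend 11010101110 ; hops seen [H3,H0] ; pick H0
  Q 213.192.0.105: descend 11010101110 ; hops seen [H3,H0] ; pick H0
  - 213.192.0.0/11 clear@11
  + 90.0.0.0/8 (H3) depth=8
  Q 90.0.106.184: descend 01011010 ; hops seen [H3,H3] ; pick H3
  Q 90.0.17.157: descend 01011010 ; hops seen [H3,H3] ; pick H3
  + 0.0.0.0/0 (H3) depth=0
  + 90.32.0.0/16 (H6) depth=16
  + 0.0.0.0/0 (H5) depth=0
  + 107.139.20.32/28 (H0) depth=28
  + 107.139.16.0/20 (H0) depth=20
  - 0.0.0.0/0 clear@0
  Q 90.32.0.30: descend 0101101000100000 ; hops seen [H3,H6] ; pick H6
  Q 107.139.16.48: descend 011010111000101100010 ; hops seen [H0] ; pick H0
  - 90.32.0.0/16 clear@16
  + 213.215.38.192/28 (H4) depth=28
  Q 107.139.20.32: descend 0110101110001011000101000010 ; hops seen [H0,H0] ; pick H0
  + 90.32.128.0/17 (H0) depth=17
  Q 107.139.23.130: descend 0110101110001011000101 ; hops seen [H0] ; pick H0
  Q 63.128.217.180: descend 0 ; hops seen [∅] ; pick no-route
  + 213.215.0.0/16 (H3) depth=16
  + 107.139.0.0/16 (H0) depth=16
  + 90.32.158.0/28 (H5) depth=28
  Q 213.215.0.6: descend 110101011101011100 ; hops seen [H3] ; pick H3
  Q 90.32.158.0: descend 0101101000100000100111100000 ; hops seen [H3,H0,H5] ; pick H5
  - 213.215.0.0/16 clear@16
  Q 107.139.0.2: descend 0110101110001011000 ; hops seen [H0] ; pick H0
  + 107.128.0.0/10 (H0) depth=10
  + 107.139.20.42/31 (H4) depth=31
  + 0.0.0.0/0 (H3) depth=0
  - 107.139.20.32/28 clear@28
  Q 90.32.133.101: descend 0101101000100000100 ; hops seen [H3,H3,H0] ; pick H0

== LOOKUPS ==
["H0","H0","H3","H3","H6","H0","H0","H0","no-route","H3","H5","H0","H0"]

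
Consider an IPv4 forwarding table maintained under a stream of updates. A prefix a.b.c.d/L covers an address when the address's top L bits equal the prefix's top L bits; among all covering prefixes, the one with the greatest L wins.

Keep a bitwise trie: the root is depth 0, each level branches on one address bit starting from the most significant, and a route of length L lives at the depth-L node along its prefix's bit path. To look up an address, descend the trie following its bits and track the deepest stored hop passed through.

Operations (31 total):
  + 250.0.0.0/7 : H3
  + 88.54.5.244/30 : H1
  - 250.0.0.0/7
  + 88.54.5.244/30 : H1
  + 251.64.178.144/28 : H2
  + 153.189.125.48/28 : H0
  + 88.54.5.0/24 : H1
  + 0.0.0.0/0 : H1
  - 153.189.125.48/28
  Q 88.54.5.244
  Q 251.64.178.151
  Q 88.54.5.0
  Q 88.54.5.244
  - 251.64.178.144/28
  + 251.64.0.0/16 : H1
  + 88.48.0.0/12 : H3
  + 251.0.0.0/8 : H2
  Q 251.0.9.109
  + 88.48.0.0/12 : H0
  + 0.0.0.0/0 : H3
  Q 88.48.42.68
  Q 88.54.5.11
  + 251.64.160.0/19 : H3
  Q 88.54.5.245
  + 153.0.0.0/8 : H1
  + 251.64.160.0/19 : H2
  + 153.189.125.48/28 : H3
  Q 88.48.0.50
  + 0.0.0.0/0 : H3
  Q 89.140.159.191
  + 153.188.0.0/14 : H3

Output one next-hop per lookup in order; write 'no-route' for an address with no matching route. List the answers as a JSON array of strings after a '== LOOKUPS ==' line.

Process each operation:
  + 250.0.0.0/7 (H3) depth=7
  + 88.54.5.244/30 (H1) depth=30
  del 250.0.0.0/7 (clear depth 7)
  + 88.54.5.244/30 (H1) depth=30
  + 251.64.178.144/28 (H2) depth=28
  + 153.189.125.48/28 (H0) depth=28
  + 88.54.5.0/24 (H1) depth=24
  + 0.0.0.0/0 (H1) depth=0
  del 153.189.125.48/28 (clear depth 28)
  lookup 88.54.5.244: bits 010110000011011000000101111101 walk d0:H1→d1:-→d2:-→d3:-→d4:-→d5:-→d6:-→d7:-→d8:-→d9:-→d10:-→d11:-→d12:-→d13:-→d14:-→d15:-→d16:-→d17:-→d18:-→d19:-→d20:-→d21:-→d22:-→d23:-→d24:H1→d25:-→d26:-→d27:-→d28:-→d29:-→d30:H1 -> H1
  lookup 251.64.178.151: bits 1111101101000000101100101001 walk d0:H1→d1:-→d2:-→d3:-→d4:-→d5:-→d6:-→d7:-→d8:-→d9:-→d10:-→d11:-→d12:-→d13:-→d14:-→d15:-→d16:-→d17:-→d18:-→d19:-→d20:-→d21:-→d22:-→d23:-→d24:-→d25:-→d26:-→d27:-→d28:H2 -> H2
  lookup 88.54.5.0: bits 010110000011011000000101 walk d0:H1→d1:-→d2:-→d3:-→d4:-→d5:-→d6:-→d7:-→d8:-→d9:-→d10:-→d11:-→d12:-→d13:-→d14:-→d15:-→d16:-→d17:-→d18:-→d19:-→d20:-→d21:-→d22:-→d23:-→d24:H1 -> H1
  lookup 88.54.5.244: bits 010110000011011000000101111101 walk d0:H1→d1:-→d2:-→d3:-→d4:-→d5:-→d6:-→d7:-→d8:-→d9:-→d10:-→d11:-→d12:-→d13:-→d14:-→d15:-→d16:-→d17:-→d18:-→d19:-→d20:-→d21:-→d22:-→d23:-→d24:H1→d25:-→d26:-→d27:-→d28:-→d29:-→d30:H1 -> H1
  del 251.64.178.144/28 (clear depth 28)
  + 251.64.0.0/16 (H1) depth=16
  + 88.48.0.0/12 (H3) depth=12
  + 251.0.0.0/8 (H2) depth=8
  lookup 251.0.9.109: bits 111110110 walk d0:H1→d1:-→d2:-→d3:-→d4:-→d5:-→d6:-→d7:-→d8:H2→d9:- -> H2
  + 88.48.0.0/12 (H0) depth=12
  + 0.0.0.0/0 (H3) depth=0
  lookup 88.48.42.68: bits 0101100000110 walk d0:H3→d1:-→d2:-→d3:-→d4:-→d5:-→d6:-→d7:-→d8:-→d9:-→d10:-→d11:-→d12:H0→d13:- -> H0
  lookup 88.54.5.11: bits 010110000011011000000101 walk d0:H3→d1:-→d2:-→d3:-→d4:-→d5:-→d6:-→d7:-→d8:-→d9:-→d10:-→d11:-→d12:H0→d13:-→d14:-→d15:-→d16:-→d17:-→d18:-→d19:-→d20:-→d21:-→d22:-→d23:-→d24:H1 -> H1
  + 251.64.160.0/19 (H3) depth=19
  lookup 88.54.5.245: bits 010110000011011000000101111101 walk d0:H3→d1:-→d2:-→d3:-→d4:-→d5:-→d6:-→d7:-→d8:-→d9:-→d10:-→d11:-→d12:H0→d13:-→d14:-→d15:-→d16:-→d17:-→d18:-→d19:-→d20:-→d21:-→d22:-→d23:-→d24:H1→d25:-→d26:-→d27:-→d28:-→d29:-→d30:H1 -> H1
  + 153.0.0.0/8 (H1) depth=8
  + 251.64.160.0/19 (H2) depth=19
  + 153.189.125.48/28 (H3) depth=28
  lookup 88.48.0.50: bits 0101100000110 walk d0:H3→d1:-→d2:-→d3:-→d4:-→d5:-→d6:-→d7:-→d8:-→d9:-→d10:-→d11:-→d12:H0→d13:- -> H0
  + 0.0.0.0/0 (H3) depth=0
  lookup 89.140.159.191: bits 0101100 walk d0:H3→d1:-→d2:-→d3:-→d4:-→d5:-→d6:-→d7:- -> H3
  + 153.188.0.0/14 (H3) depth=14

== LOOKUPS ==
["H1","H2","H1","H1","H2","H0","H1","H1","H0","H3"]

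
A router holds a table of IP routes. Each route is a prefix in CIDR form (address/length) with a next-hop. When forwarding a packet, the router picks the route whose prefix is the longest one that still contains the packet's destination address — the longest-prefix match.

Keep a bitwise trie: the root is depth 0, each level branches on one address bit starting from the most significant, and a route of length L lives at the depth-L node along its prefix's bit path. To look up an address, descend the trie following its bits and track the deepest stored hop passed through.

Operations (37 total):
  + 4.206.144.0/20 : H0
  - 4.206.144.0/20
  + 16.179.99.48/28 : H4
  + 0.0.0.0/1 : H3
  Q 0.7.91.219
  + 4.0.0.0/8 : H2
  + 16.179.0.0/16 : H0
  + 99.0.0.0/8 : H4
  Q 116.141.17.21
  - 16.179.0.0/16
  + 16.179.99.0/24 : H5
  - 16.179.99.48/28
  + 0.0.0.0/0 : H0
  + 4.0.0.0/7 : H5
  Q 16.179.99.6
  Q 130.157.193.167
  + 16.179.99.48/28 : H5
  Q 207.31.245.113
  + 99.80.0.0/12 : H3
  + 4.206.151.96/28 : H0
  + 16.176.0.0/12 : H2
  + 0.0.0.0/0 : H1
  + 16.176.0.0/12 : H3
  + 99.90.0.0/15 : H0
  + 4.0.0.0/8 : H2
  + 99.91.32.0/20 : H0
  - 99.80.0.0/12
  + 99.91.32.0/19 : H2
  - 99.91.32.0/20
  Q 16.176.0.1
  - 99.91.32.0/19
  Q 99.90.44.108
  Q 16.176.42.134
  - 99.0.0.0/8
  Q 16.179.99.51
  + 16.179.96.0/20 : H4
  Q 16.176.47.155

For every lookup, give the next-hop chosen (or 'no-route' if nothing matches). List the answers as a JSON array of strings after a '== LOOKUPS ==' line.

Apply in order:
  + 4.206.144.0/20 (H0) depth=20
  - 4.206.144.0/20 clear@20
  + 16.179.99.48/28 (H4) depth=28
  + 0.0.0.0/1 (H3) depth=1
  Q 0.7.91.219: descend 00000 ; hops seen [H3] ; pick H3
  + 4.0.0.0/8 (H2) depth=8
  + 16.179.0.0/16 (H0) depth=16
  + 99.0.0.0/8 (H4) depth=8
  Q 116.141.17.21: descend 011 ; hops seen [H3] ; pick H3
  - 16.179.0.0/16 clear@16
  + 16.179.99.0/24 (H5) depth=24
  - 16.179.99.48/28 clear@28
  + 0.0.0.0/0 (H0) depth=0
  + 4.0.0.0/7 (H5) depth=7
  Q 16.179.99.6: descend 00010000101100110110001100 ; hops seen [H0,H3,H5] ; pick H5
  Q 130.157.193.167: descend ε ; hops seen [H0] ; pick H0
  + 16.179.99.48/28 (H5) depth=28
  Q 207.31.245.113: descend ε ; hops seen [H0] ; pick H0
  + 99.80.0.0/12 (H3) depth=12
  + 4.206.151.96/28 (H0) depth=28
  + 16.176.0.0/12 (H2) depth=12
  + 0.0.0.0/0 (H1) depth=0
  + 16.176.0.0/12 (H3) depth=12
  + 99.90.0.0/15 (H0) depth=15
  + 4.0.0.0/8 (H2) depth=8
  + 99.91.32.0/20 (H0) depth=20
  - 99.80.0.0/12 clear@12
  + 99.91.32.0/19 (H2) depth=19
  - 99.91.32.0/20 clear@20
  Q 16.176.0.1: descend 00010000101100 ; hops seen [H1,H3,H3] ; pick H3
  - 99.91.32.0/19 clear@19
  Q 99.90.44.108: descend 011000110101101 ; hops seen [H1,H3,H4,H0] ; pick H0
  Q 16.176.42.134: descend 00010000101100 ; hops seen [H1,H3,H3] ; pick H3
  - 99.0.0.0/8 clear@8
  Q 16.179.99.51: descend 0001000010110011011000110011 ; hops seen [H1,H3,H3,H5,H5] ; pick H5
  + 16.179.96.0/20 (H4) depth=20
  Q 16.176.47.155: descend 00010000101100 ; hops seen [H1,H3,H3] ; pick H3

== LOOKUPS ==
["H3","H3","H5","H0","H0","H3","H0","H3","H5","H3"]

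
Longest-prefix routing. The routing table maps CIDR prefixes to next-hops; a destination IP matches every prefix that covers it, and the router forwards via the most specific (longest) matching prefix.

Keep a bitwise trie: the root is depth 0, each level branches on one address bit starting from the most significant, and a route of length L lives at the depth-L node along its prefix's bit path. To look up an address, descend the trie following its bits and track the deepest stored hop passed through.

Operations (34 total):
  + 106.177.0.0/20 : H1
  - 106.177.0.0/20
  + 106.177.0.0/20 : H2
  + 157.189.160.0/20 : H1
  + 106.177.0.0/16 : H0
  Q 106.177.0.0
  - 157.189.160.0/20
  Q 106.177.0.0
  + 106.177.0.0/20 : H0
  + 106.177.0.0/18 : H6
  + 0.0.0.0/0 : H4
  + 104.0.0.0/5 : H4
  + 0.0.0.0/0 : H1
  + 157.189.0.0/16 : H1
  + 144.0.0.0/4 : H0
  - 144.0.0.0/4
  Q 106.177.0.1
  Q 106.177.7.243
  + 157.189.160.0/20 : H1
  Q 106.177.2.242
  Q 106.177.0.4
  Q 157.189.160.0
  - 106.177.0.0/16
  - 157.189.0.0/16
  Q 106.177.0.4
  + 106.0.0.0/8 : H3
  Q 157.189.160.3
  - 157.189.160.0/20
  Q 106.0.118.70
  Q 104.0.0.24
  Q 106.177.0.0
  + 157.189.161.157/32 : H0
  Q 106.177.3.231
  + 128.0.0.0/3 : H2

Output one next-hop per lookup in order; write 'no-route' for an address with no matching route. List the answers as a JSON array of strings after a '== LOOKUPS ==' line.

Process each operation:
  + 106.177.0.0/20 (H1) depth=20
  - 106.177.0.0/20 clear@20
  + 106.177.0.0/20 (H2) depth=20
  + 157.189.160.0/20 (H1) depth=20
  + 106.177.0.0/16 (H0) depth=16
  ? 106.177.0.0  path d0:-→d1:-→d2:-→d3:-→d4:-→d5:-→d6:-→d7:-→d8:-→d9:-→d10:-→d11:-→d12:-→d13:-→d14:-→d15:-→d16:H0→d17:-→d18:-→d19:-→d20:H2  best=H2
  - 157.189.160.0/20 clear@20
  ? 106.177.0.0  path d0:-→d1:-→d2:-→d3:-→d4:-→d5:-→d6:-→d7:-→d8:-→d9:-→d10:-→d11:-→d12:-→d13:-→d14:-→d15:-→d16:H0→d17:-→d18:-→d19:-→d20:H2  best=H2
  + 106.177.0.0/20 (H0) depth=20
  + 106.177.0.0/18 (H6) depth=18
  + 0.0.0.0/0 (H4) depth=0
  + 104.0.0.0/5 (H4) depth=5
  + 0.0.0.0/0 (H1) depth=0
  + 157.189.0.0/16 (H1) depth=16
  + 144.0.0.0/4 (H0) depth=4
  - 144.0.0.0/4 clear@4
  ? 106.177.0.1  path d0:H1→d1:-→d2:-→d3:-→d4:-→d5:H4→d6:-→d7:-→d8:-→d9:-→d10:-→d11:-→d12:-→d13:-→d14:-→d15:-→d16:H0→d17:-→d18:H6→d19:-→d20:H0  best=H0
  ? 106.177.7.243  path d0:H1→d1:-→d2:-→d3:-→d4:-→d5:H4→d6:-→d7:-→d8:-→d9:-→d10:-→d11:-→d12:-→d13:-→d14:-→d15:-→d16:H0→d17:-→d18:H6→d19:-→d20:H0  best=H0
  + 157.189.160.0/20 (H1) depth=20
  ? 106.177.2.242  path d0:H1→d1:-→d2:-→d3:-→d4:-→d5:H4→d6:-→d7:-→d8:-→d9:-→d10:-→d11:-→d12:-→d13:-→d14:-→d15:-→d16:H0→d17:-→d18:H6→d19:-→d20:H0  best=H0
  ? 106.177.0.4  path d0:H1→d1:-→d2:-→d3:-→d4:-→d5:H4→d6:-→d7:-→d8:-→d9:-→d10:-→d11:-→d12:-→d13:-→d14:-→d15:-→d16:H0→d17:-→d18:H6→d19:-→d20:H0  best=H0
  ? 157.189.160.0  path d0:H1→d1:-→d2:-→d3:-→d4:-→d5:-→d6:-→d7:-→d8:-→d9:-→d10:-→d11:-→d12:-→d13:-→d14:-→d15:-→d16:H1→d17:-→d18:-→d19:-→d20:H1  best=H1
  - 106.177.0.0/16 clear@16
  - 157.189.0.0/16 clear@16
  ? 106.177.0.4  path d0:H1→d1:-→d2:-→d3:-→d4:-→d5:H4→d6:-→d7:-→d8:-→d9:-→d10:-→d11:-→d12:-→d13:-→d14:-→d15:-→d16:-→d17:-→d18:H6→d19:-→d20:H0  best=H0
  + 106.0.0.0/8 (H3) depth=8
  ? 157.189.160.3  path d0:H1→d1:-→d2:-→d3:-→d4:-→d5:-→d6:-→d7:-→d8:-→d9:-→d10:-→d11:-→d12:-→d13:-→d14:-→d15:-→d16:-→d17:-→d18:-→d19:-→d20:H1  best=H1
  - 157.189.160.0/20 clear@20
  ? 106.0.118.70  path d0:H1→d1:-→d2:-→d3:-→d4:-→d5:H4→d6:-→d7:-→d8:H3  best=H3
  ? 104.0.0.24  path d0:H1→d1:-→d2:-→d3:-→d4:-→d5:H4→d6:-  best=H4
  ? 106.177.0.0  path d0:H1→d1:-→d2:-→d3:-→d4:-→d5:H4→d6:-→d7:-→d8:H3→d9:-→d10:-→d11:-→d12:-→d13:-→d14:-→d15:-→d16:-→d17:-→d18:H6→d19:-→d20:H0  best=H0
  + 157.189.161.157/32 (H0) depth=32
  ? 106.177.3.231  path d0:H1→d1:-→d2:-→d3:-→d4:-→d5:H4→d6:-→d7:-→d8:H3→d9:-→d10:-→d11:-→d12:-→d13:-→d14:-→d15:-→d16:-→d17:-→d18:H6→d19:-→d20:H0  best=H0
  + 128.0.0.0/3 (H2) depth=3

== LOOKUPS ==
["H2","H2","H0","H0","H0","H0","H1","H0","H1","H3","H4","H0","H0"]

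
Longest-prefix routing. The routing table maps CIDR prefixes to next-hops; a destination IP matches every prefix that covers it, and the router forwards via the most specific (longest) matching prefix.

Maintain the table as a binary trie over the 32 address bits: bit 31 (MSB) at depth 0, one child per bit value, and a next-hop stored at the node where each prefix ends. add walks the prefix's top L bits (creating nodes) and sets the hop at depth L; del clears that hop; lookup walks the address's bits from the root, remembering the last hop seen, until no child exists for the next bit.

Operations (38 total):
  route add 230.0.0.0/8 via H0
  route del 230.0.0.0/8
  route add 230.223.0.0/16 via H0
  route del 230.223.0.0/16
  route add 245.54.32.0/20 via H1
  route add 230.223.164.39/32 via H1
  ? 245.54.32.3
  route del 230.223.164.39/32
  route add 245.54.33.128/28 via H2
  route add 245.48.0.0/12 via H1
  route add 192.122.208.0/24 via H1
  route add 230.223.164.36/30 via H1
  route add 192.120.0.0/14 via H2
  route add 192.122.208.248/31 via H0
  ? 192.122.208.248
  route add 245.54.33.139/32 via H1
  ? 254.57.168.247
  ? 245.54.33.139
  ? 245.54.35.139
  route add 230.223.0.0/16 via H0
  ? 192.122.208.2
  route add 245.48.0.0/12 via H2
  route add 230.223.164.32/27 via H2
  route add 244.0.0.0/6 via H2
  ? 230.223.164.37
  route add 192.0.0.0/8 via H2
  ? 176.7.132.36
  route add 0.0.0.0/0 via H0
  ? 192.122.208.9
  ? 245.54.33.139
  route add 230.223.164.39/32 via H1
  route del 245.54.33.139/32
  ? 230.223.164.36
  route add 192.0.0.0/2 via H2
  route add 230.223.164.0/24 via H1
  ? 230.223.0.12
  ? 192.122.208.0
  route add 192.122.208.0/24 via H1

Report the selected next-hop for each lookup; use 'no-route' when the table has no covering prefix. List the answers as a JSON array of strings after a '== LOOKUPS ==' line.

Apply in order:
  + 230.0.0.0/8 (H0) depth=8
  - 230.0.0.0/8 clear@8
  + 230.223.0.0/16 (H0) depth=16
  - 230.223.0.0/16 clear@16
  + 245.54.32.0/20 (H1) depth=20
  + 230.223.164.39/32 (H1) depth=32
  Q 245.54.32.3: descend 11110101001101100010 ; hops seen [H1] ; pick H1
  - 230.223.164.39/32 clear@32
  + 245.54.33.128/28 (H2) depth=28
  + 245.48.0.0/12 (H1) depth=12
  + 192.122.208.0/24 (H1) depth=24
  + 230.223.164.36/30 (H1) depth=30
  + 192.120.0.0/14 (H2) depth=14
  + 192.122.208.248/31 (H0) depth=31
  Q 192.122.208.248: descend 1100000001111010110100001111100 ; hops seen [H2,H1,H0] ; pick H0
  + 245.54.33.139/32 (H1) depth=32
  Q 254.57.168.247: descend 1111 ; hops seen [∅] ; pick no-route
  Q 245.54.33.139: descend 11110101001101100010000110001011 ; hops seen [H1,H1,H2,H1] ; pick H1
  Q 245.54.35.139: descend 1111010100110110001000 ; hops seen [H1,H1] ; pick H1
  + 230.223.0.0/16 (H0) depth=16
  Q 192.122.208.2: descend 110000000111101011010000 ; hops seen [H2,H1] ; pick H1
  + 245.48.0.0/12 (H2) depth=12
  + 230.223.164.32/27 (H2) depth=27
  + 244.0.0.0/6 (H2) depth=6
  Q 230.223.164.37: descend 111001101101111110100100001001 ; hops seen [H0,H2,H1] ; pick H1
  + 192.0.0.0/8 (H2) depth=8
  Q 176.7.132.36: descend 1 ; hops seen [∅] ; pick no-route
  + 0.0.0.0/0 (H0) depth=0
  Q 192.122.208.9: descend 110000000111101011010000 ; hops seen [H0,H2,H2,H1] ; pick H1
  Q 245.54.33.139: descend 11110101001101100010000110001011 ; hops seen [H0,H2,H2,H1,H2,H1] ; pick H1
  + 230.223.164.39/32 (H1) depth=32
  - 245.54.33.139/32 clear@32
  Q 230.223.164.36: descend 111001101101111110100100001001 ; hops seen [H0,H0,H2,H1] ; pick H1
  + 192.0.0.0/2 (H2) depth=2
  + 230.223.164.0/24 (H1) depth=24
  Q 230.223.0.12: descend 1110011011011111 ; hops seen [H0,H2,H0] ; pick H0
  Q 192.122.208.0: descend 110000000111101011010000 ; hops seen [H0,H2,H2,H2,H1] ; pick H1
  + 192.122.208.0/24 (H1) depth=24

== LOOKUPS ==
["H1","H0","no-route","H1","H1","H1","H1","no-route","H1","H1","H1","H0","H1"]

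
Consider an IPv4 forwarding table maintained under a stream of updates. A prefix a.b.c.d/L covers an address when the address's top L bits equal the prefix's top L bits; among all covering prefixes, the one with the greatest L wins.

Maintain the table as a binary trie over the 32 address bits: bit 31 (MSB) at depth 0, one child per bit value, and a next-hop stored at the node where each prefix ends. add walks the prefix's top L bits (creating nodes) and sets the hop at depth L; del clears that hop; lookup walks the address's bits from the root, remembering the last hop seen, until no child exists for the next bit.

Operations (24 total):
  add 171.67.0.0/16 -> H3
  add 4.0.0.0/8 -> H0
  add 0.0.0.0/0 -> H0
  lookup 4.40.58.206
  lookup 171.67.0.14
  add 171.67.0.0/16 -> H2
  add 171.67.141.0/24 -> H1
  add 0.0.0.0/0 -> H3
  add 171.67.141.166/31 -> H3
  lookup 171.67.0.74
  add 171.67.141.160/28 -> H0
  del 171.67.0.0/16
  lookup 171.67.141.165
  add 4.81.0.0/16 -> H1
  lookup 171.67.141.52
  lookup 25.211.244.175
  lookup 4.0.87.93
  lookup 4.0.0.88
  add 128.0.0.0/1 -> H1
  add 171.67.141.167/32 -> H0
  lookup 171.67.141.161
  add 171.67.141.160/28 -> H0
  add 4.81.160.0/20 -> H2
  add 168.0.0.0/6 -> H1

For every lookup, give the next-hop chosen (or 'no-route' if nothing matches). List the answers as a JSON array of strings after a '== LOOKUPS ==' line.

Trace:
  + 171.67.0.0/16 (H3) depth=16
  + 4.0.0.0/8 (H0) depth=8
  + 0.0.0.0/0 (H0) depth=0
  ? 4.40.58.206  path d0:H0→d1:-→d2:-→d3:-→d4:-→d5:-→d6:-→d7:-→d8:H0  best=H0
  ? 171.67.0.14  path d0:H0→d1:-→d2:-→d3:-→d4:-→d5:-→d6:-→d7:-→d8:-→d9:-→d10:-→d11:-→d12:-→d13:-→d14:-→d15:-→d16:H3  best=H3
  + 171.67.0.0/16 (H2) depth=16
  + 171.67.141.0/24 (H1) depth=24
  + 0.0.0.0/0 (H3) depth=0
  + 171.67.141.166/31 (H3) depth=31
  ? 171.67.0.74  path d0:H3→d1:-→d2:-→d3:-→d4:-→d5:-→d6:-→d7:-→d8:-→d9:-→d10:-→d11:-→d12:-→d13:-→d14:-→d15:-→d16:H2  best=H2
  + 171.67.141.160/28 (H0) depth=28
  del 171.67.0.0/16 (clear depth 16)
  ? 171.67.141.165  path d0:H3→d1:-→d2:-→d3:-→d4:-→d5:-→d6:-→d7:-→d8:-→d9:-→d10:-→d11:-→d12:-→d13:-→d14:-→d15:-→d16:-→d17:-→d18:-→d19:-→d20:-→d21:-→d22:-→d23:-→d24:H1→d25:-→d26:-→d27:-→d28:H0→d29:-→d30:-  best=H0
  + 4.81.0.0/16 (H1) depth=16
  ? 171.67.141.52  path d0:H3→d1:-→d2:-→d3:-→d4:-→d5:-→d6:-→d7:-→d8:-→d9:-→d10:-→d11:-→d12:-→d13:-→d14:-→d15:-→d16:-→d17:-→d18:-→d19:-→d20:-→d21:-→d22:-→d23:-→d24:H1  best=H1
  ? 25.211.244.175  path d0:H3→d1:-→d2:-→d3:-  best=H3
  ? 4.0.87.93  path d0:H3→d1:-→d2:-→d3:-→d4:-→d5:-→d6:-→d7:-→d8:H0→d9:-  best=H0
  ? 4.0.0.88  path d0:H3→d1:-→d2:-→d3:-→d4:-→d5:-→d6:-→d7:-→d8:H0→d9:-  best=H0
  + 128.0.0.0/1 (H1) depth=1
  + 171.67.141.167/32 (H0) depth=32
  ? 171.67.141.161  path d0:H3→d1:H1→d2:-→d3:-→d4:-→d5:-→d6:-→d7:-→d8:-→d9:-→d10:-→d11:-→d12:-→d13:-→d14:-→d15:-→d16:-→d17:-→d18:-→d19:-→d20:-→d21:-→d22:-→d23:-→d24:H1→d25:-→d26:-→d27:-→d28:H0→d29:-  best=H0
  + 171.67.141.160/28 (H0) depth=28
  + 4.81.160.0/20 (H2) depth=20
  + 168.0.0.0/6 (H1) depth=6

== LOOKUPS ==
["H0","H3","H2","H0","H1","H3","H0","H0","H0"]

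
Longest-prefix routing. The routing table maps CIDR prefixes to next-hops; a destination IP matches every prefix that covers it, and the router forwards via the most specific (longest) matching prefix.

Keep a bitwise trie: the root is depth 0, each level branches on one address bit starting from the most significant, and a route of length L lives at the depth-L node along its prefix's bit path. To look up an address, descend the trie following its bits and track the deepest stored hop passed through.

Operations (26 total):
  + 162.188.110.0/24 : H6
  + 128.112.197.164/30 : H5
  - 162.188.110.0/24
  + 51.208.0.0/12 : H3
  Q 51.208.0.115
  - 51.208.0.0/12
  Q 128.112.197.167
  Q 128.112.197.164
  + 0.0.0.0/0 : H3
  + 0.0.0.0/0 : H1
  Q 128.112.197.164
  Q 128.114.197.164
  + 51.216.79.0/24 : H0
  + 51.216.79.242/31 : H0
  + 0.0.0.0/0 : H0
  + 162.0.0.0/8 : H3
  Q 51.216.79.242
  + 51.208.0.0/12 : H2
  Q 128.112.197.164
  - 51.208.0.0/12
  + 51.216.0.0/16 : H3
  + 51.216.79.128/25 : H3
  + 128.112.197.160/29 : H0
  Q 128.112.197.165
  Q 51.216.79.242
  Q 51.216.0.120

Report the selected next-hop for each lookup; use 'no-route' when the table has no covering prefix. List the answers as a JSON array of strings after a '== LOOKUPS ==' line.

Apply in order:
  add 162.188.110.0/24 -> H6 at depth 24
  add 128.112.197.164/30 -> H5 at depth 30
  del 162.188.110.0/24 (clear depth 24)
  add 51.208.0.0/12 -> H3 at depth 12
  lookup 51.208.0.115: bits 001100111101 walk d0:-→d1:-→d2:-→d3:-→d4:-→d5:-→d6:-→d7:-→d8:-→d9:-→d10:-→d11:-→d12:H3 -> H3
  del 51.208.0.0/12 (clear depth 12)
  lookup 128.112.197.167: bits 100000000111000011000101101001 walk d0:-→d1:-→d2:-→d3:-→d4:-→d5:-→d6:-→d7:-→d8:-→d9:-→d10:-→d11:-→d12:-→d13:-→d14:-→d15:-→d16:-→d17:-→d18:-→d19:-→d20:-→d21:-→d22:-→d23:-→d24:-→d25:-→d26:-→d27:-→d28:-→d29:-→d30:H5 -> H5
  lookup 128.112.197.164: bits 100000000111000011000101101001 walk d0:-→d1:-→d2:-→d3:-→d4:-→d5:-→d6:-→d7:-→d8:-→d9:-→d10:-→d11:-→d12:-→d13:-→d14:-→d15:-→d16:-→d17:-→d18:-→d19:-→d20:-→d21:-→d22:-→d23:-→d24:-→d25:-→d26:-→d27:-→d28:-→d29:-→d30:H5 -> H5
  add 0.0.0.0/0 -> H3 at depth 0
  add 0.0.0.0/0 -> H1 at depth 0
  lookup 128.112.197.164: bits 100000000111000011000101101001 walk d0:H1→d1:-→d2:-→d3:-→d4:-→d5:-→d6:-→d7:-→d8:-→d9:-→d10:-→d11:-→d12:-→d13:-→d14:-→d15:-→d16:-→d17:-→d18:-→d19:-→d20:-→d21:-→d22:-→d23:-→d24:-→d25:-→d26:-→d27:-→d28:-→d29:-→d30:H5 -> H5
  lookup 128.114.197.164: bits 10000000011100 walk d0:H1→d1:-→d2:-→d3:-→d4:-→d5:-→d6:-→d7:-→d8:-→d9:-→d10:-→d11:-→d12:-→d13:-→d14:- -> H1
  add 51.216.79.0/24 -> H0 at depth 24
  add 51.216.79.242/31 -> H0 at depth 31
  add 0.0.0.0/0 -> H0 at depth 0
  add 162.0.0.0/8 -> H3 at depth 8
  lookup 51.216.79.242: bits 0011001111011000010011111111001 walk d0:H0→d1:-→d2:-→d3:-→d4:-→d5:-→d6:-→d7:-→d8:-→d9:-→d10:-→d11:-→d12:-→d13:-→d14:-→d15:-→d16:-→d17:-→d18:-→d19:-→d20:-→d21:-→d22:-→d23:-→d24:H0→d25:-→d26:-→d27:-→d28:-→d29:-→d30:-→d31:H0 -> H0
  add 51.208.0.0/12 -> H2 at depth 12
  lookup 128.112.197.164: bits 100000000111000011000101101001 walk d0:H0→d1:-→d2:-→d3:-→d4:-→d5:-→d6:-→d7:-→d8:-→d9:-→d10:-→d11:-→d12:-→d13:-→d14:-→d15:-→d16:-→d17:-→d18:-→d19:-→d20:-→d21:-→d22:-→d23:-→d24:-→d25:-→d26:-→d27:-→d28:-→d29:-→d30:H5 -> H5
  del 51.208.0.0/12 (clear depth 12)
  add 51.216.0.0/16 -> H3 at depth 16
  add 51.216.79.128/25 -> H3 at depth 25
  add 128.112.197.160/29 -> H0 at depth 29
  lookup 128.112.197.165: bits 100000000111000011000101101001 walk d0:H0→d1:-→d2:-→d3:-→d4:-→d5:-→d6:-→d7:-→d8:-→d9:-→d10:-→d11:-→d12:-→d13:-→d14:-→d15:-→d16:-→d17:-→d18:-→d19:-→d20:-→d21:-→d22:-→d23:-→d24:-→d25:-→d26:-→d27:-→d28:-→d29:H0→d30:H5 -> H5
  lookup 51.216.79.242: bits 0011001111011000010011111111001 walk d0:H0→d1:-→d2:-→d3:-→d4:-→d5:-→d6:-→d7:-→d8:-→d9:-→d10:-→d11:-→d12:-→d13:-→d14:-→d15:-→d16:H3→d17:-→d18:-→d19:-→d20:-→d21:-→d22:-→d23:-→d24:H0→d25:H3→d26:-→d27:-→d28:-→d29:-→d30:-→d31:H0 -> H0
  lookup 51.216.0.120: bits 00110011110110000 walk d0:H0→d1:-→d2:-→d3:-→d4:-→d5:-→d6:-→d7:-→d8:-→d9:-→d10:-→d11:-→d12:-→d13:-→d14:-→d15:-→d16:H3→d17:- -> H3

== LOOKUPS ==
["H3","H5","H5","H5","H1","H0","H5","H5","H0","H3"]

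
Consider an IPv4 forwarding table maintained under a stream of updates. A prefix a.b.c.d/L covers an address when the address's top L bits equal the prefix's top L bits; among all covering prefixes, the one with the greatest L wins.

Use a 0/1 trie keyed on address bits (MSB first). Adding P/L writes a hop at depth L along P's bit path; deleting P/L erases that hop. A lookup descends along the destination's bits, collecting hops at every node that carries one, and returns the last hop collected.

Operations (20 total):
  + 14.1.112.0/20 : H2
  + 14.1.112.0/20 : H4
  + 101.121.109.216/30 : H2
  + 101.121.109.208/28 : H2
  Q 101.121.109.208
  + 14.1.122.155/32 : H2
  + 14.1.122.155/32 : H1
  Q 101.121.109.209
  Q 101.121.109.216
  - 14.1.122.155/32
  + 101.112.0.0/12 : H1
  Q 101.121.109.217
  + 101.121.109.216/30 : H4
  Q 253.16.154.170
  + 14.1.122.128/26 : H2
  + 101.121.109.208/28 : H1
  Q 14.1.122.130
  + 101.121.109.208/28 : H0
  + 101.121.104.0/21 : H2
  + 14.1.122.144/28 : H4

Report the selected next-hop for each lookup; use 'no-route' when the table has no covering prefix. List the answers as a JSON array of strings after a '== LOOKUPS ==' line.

Process each operation:
  + 14.1.112.0/20 (H2) depth=20
  + 14.1.112.0/20 (H4) depth=20
  + 101.121.109.216/30 (H2) depth=30
  + 101.121.109.208/28 (H2) depth=28
  ? 101.121.109.208  path d0:-→d1:-→d2:-→d3:-→d4:-→d5:-→d6:-→d7:-→d8:-→d9:-→d10:-→d11:-→d12:-→d13:-→d14:-→d15:-→d16:-→d17:-→d18:-→d19:-→d20:-→d21:-→d22:-→d23:-→d24:-→d25:-→d26:-→d27:-→d28:H2  best=H2
  + 14.1.122.155/32 (H2) depth=32
  + 14.1.122.155/32 (H1) depth=32
  ? 101.121.109.209  path d0:-→d1:-→d2:-→d3:-→d4:-→d5:-→d6:-→d7:-→d8:-→d9:-→d10:-→d11:-→d12:-→d13:-→d14:-→d15:-→d16:-→d17:-→d18:-→d19:-→d20:-→d21:-→d22:-→d23:-→d24:-→d25:-→d26:-→d27:-→d28:H2  best=H2
  ? 101.121.109.216  path d0:-→d1:-→d2:-→d3:-→d4:-→d5:-→d6:-→d7:-→d8:-→d9:-→d10:-→d11:-→d12:-→d13:-→d14:-→d15:-→d16:-→d17:-→d18:-→d19:-→d20:-→d21:-→d22:-→d23:-→d24:-→d25:-→d26:-→d27:-→d28:H2→d29:-→d30:H2  best=H2
  del 14.1.122.155/32 (clear depth 32)
  + 101.112.0.0/12 (H1) depth=12
  ? 101.121.109.217  path d0:-→d1:-→d2:-→d3:-→d4:-→d5:-→d6:-→d7:-→d8:-→d9:-→d10:-→d11:-→d12:H1→d13:-→d14:-→d15:-→d16:-→d17:-→d18:-→d19:-→d20:-→d21:-→d22:-→d23:-→d24:-→d25:-→d26:-→d27:-→d28:H2→d29:-→d30:H2  best=H2
  + 101.121.109.216/30 (H4) depth=30
  ? 253.16.154.170  path d0:-  best=no-route
  + 14.1.122.128/26 (H2) depth=26
  + 101.121.109.208/28 (H1) depth=28
  ? 14.1.122.130  path d0:-→d1:-→d2:-→d3:-→d4:-→d5:-→d6:-→d7:-→d8:-→d9:-→d10:-→d11:-→d12:-→d13:-→d14:-→d15:-→d16:-→d17:-→d18:-→d19:-→d20:H4→d21:-→d22:-→d23:-→d24:-→d25:-→d26:H2→d27:-  best=H2
  + 101.121.109.208/28 (H0) depth=28
  + 101.121.104.0/21 (H2) depth=21
  + 14.1.122.144/28 (H4) depth=28

== LOOKUPS ==
["H2","H2","H2","H2","no-route","H2"]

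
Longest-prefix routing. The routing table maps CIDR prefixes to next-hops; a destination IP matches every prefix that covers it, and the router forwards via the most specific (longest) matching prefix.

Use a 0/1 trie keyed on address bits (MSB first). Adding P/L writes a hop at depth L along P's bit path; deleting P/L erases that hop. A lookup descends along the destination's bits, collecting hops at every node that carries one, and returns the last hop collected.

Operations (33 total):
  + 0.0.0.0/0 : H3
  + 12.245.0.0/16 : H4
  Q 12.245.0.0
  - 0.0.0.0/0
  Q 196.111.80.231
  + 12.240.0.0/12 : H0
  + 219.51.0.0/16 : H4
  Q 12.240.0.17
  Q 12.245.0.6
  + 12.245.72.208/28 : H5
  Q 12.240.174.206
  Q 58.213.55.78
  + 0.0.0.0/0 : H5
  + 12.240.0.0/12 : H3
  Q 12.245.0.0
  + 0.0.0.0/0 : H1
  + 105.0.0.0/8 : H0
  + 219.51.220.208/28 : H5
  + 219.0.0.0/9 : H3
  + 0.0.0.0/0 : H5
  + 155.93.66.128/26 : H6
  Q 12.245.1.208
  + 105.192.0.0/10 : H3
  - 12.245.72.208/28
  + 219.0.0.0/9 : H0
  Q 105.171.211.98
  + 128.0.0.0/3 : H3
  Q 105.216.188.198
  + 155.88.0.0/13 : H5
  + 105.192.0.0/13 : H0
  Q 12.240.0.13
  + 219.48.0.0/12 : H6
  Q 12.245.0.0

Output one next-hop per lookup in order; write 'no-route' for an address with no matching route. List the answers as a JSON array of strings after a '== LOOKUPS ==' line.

Apply in order:
  + 0.0.0.0/0 (H3) depth=0
  + 12.245.0.0/16 (H4) depth=16
  Q 12.245.0.0: descend 0000110011110101 ; hops seen [H3,H4] ; pick H4
  del 0.0.0.0/0 (clear depth 0)
  Q 196.111.80.231: descend ε ; hops seen [∅] ; pick no-route
  + 12.240.0.0/12 (H0) depth=12
  + 219.51.0.0/16 (H4) depth=16
  Q 12.240.0.17: descend 0000110011110 ; hops seen [H0] ; pick H0
  Q 12.245.0.6: descend 0000110011110101 ; hops seen [H0,H4] ; pick H4
  + 12.245.72.208/28 (H5) depth=28
  Q 12.240.174.206: descend 0000110011110 ; hops seen [H0] ; pick H0
  Q 58.213.55.78: descend 00 ; hops seen [∅] ; pick no-route
  + 0.0.0.0/0 (H5) depth=0
  + 12.240.0.0/12 (H3) depth=12
  Q 12.245.0.0: descend 00001100111101010 ; hops seen [H5,H3,H4] ; pick H4
  + 0.0.0.0/0 (H1) depth=0
  + 105.0.0.0/8 (H0) depth=8
  + 219.51.220.208/28 (H5) depth=28
  + 219.0.0.0/9 (H3) depth=9
  + 0.0.0.0/0 (H5) depth=0
  + 155.93.66.128/26 (H6) depth=26
  Q 12.245.1.208: descend 00001100111101010 ; hops seen [H5,H3,H4] ; pick H4
  + 105.192.0.0/10 (H3) depth=10
  del 12.245.72.208/28 (clear depth 28)
  + 219.0.0.0/9 (H0) depth=9
  Q 105.171.211.98: descend 011010011 ; hops seen [H5,H0] ; pick H0
  + 128.0.0.0/3 (H3) depth=3
  Q 105.216.188.198: descend 0110100111 ; hops seen [H5,H0,H3] ; pick H3
  + 155.88.0.0/13 (H5) depth=13
  + 105.192.0.0/13 (H0) depth=13
  Q 12.240.0.13: descend 0000110011110 ; hops seen [H5,H3] ; pick H3
  + 219.48.0.0/12 (H6) depth=12
  Q 12.245.0.0: descend 00001100111101010 ; hops seen [H5,H3,H4] ; pick H4

== LOOKUPS ==
["H4","no-route","H0","H4","H0","no-route","H4","H4","H0","H3","H3","H4"]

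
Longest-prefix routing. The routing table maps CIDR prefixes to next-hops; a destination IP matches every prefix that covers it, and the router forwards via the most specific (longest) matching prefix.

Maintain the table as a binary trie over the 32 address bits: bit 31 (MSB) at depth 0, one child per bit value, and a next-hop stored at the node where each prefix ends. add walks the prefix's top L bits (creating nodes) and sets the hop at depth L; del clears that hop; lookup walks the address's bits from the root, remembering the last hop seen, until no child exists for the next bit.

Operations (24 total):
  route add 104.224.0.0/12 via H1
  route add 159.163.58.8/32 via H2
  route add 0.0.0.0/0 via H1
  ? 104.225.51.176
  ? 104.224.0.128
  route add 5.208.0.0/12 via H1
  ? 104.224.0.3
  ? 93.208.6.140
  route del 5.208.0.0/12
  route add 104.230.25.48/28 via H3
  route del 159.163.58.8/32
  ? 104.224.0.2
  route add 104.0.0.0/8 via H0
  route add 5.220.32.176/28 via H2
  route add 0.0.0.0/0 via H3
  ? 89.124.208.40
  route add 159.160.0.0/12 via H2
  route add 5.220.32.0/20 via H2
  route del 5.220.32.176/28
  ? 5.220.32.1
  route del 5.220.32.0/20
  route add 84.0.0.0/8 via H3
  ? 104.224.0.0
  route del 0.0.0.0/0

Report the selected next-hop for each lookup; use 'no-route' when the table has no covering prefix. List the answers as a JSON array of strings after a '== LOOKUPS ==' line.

Apply in order:
  add 104.224.0.0/12 -> H1 at depth 12
  add 159.163.58.8/32 -> H2 at depth 32
  add 0.0.0.0/0 -> H1 at depth 0
  Q 104.225.51.176: descend 011010001110 ; hops seen [H1,H1] ; pick H1
  Q 104.224.0.128: descend 011010001110 ; hops seen [H1,H1] ; pick H1
  add 5.208.0.0/12 -> H1 at depth 12
  Q 104.224.0.3: descend 011010001110 ; hops seen [H1,H1] ; pick H1
  Q 93.208.6.140: descend 01 ; hops seen [H1] ; pick H1
  del 5.208.0.0/12 (clear depth 12)
  add 104.230.25.48/28 -> H3 at depth 28
  del 159.163.58.8/32 (clear depth 32)
  Q 104.224.0.2: descend 0110100011100 ; hops seen [H1,H1] ; pick H1
  add 104.0.0.0/8 -> H0 at depth 8
  add 5.220.32.176/28 -> H2 at depth 28
  add 0.0.0.0/0 -> H3 at depth 0
  Q 89.124.208.40: descend 01 ; hops seen [H3] ; pick H3
  add 159.160.0.0/12 -> H2 at depth 12
  add 5.220.32.0/20 -> H2 at depth 20
  del 5.220.32.176/28 (clear depth 28)
  Q 5.220.32.1: descend 000001011101110000100000 ; hops seen [H3,H2] ; pick H2
  del 5.220.32.0/20 (clear depth 20)
  add 84.0.0.0/8 -> H3 at depth 8
  Q 104.224.0.0: descend 0110100011100 ; hops seen [H3,H0,H1] ; pick H1
  del 0.0.0.0/0 (clear depth 0)

== LOOKUPS ==
["H1","H1","H1","H1","H1","H3","H2","H1"]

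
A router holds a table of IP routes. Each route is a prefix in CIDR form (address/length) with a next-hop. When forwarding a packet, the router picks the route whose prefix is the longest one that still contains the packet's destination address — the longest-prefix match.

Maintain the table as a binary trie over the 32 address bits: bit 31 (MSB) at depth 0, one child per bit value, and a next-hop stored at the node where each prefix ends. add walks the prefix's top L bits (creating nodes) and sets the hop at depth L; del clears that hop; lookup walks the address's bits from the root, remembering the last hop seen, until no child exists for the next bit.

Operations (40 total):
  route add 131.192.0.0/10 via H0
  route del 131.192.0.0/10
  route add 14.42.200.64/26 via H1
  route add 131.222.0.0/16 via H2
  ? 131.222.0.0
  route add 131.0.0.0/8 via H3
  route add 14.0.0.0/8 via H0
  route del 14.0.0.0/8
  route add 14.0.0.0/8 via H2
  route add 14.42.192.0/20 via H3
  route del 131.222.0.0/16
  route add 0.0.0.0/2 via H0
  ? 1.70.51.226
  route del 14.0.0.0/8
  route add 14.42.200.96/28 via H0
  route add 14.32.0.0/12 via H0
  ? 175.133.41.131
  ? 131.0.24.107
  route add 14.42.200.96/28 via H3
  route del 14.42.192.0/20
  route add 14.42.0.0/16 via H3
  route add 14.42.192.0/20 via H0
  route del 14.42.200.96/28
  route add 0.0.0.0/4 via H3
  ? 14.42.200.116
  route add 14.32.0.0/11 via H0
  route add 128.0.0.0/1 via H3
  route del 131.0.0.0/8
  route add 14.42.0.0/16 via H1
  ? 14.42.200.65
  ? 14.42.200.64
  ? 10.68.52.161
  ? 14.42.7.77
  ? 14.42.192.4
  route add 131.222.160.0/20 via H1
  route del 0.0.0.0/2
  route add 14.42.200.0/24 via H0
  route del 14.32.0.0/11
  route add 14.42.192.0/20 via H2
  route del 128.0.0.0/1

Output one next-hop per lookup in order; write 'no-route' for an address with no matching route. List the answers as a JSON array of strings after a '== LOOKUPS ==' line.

Apply in order:
  + 131.192.0.0/10 (H0) depth=10
  del 131.192.0.0/10 (clear depth 10)
  + 14.42.200.64/26 (H1) depth=26
  + 131.222.0.0/16 (H2) depth=16
  ? 131.222.0.0  path d0:-→d1:-→d2:-→d3:-→d4:-→d5:-→d6:-→d7:-→d8:-→d9:-→d10:-→d11:-→d12:-→d13:-→d14:-→d15:-→d16:H2  best=H2
  + 131.0.0.0/8 (H3) depth=8
  + 14.0.0.0/8 (H0) depth=8
  del 14.0.0.0/8 (clear depth 8)
  + 14.0.0.0/8 (H2) depth=8
  + 14.42.192.0/20 (H3) depth=20
  del 131.222.0.0/16 (clear depth 16)
  + 0.0.0.0/2 (H0) depth=2
  ? 1.70.51.226  path d0:-→d1:-→d2:H0→d3:-→d4:-  best=H0
  del 14.0.0.0/8 (clear depth 8)
  + 14.42.200.96/28 (H0) depth=28
  + 14.32.0.0/12 (H0) depth=12
  ? 175.133.41.131  path d0:-→d1:-→d2:-  best=no-route
  ? 131.0.24.107  path d0:-→d1:-→d2:-→d3:-→d4:-→d5:-→d6:-→d7:-→d8:H3  best=H3
  + 14.42.200.96/28 (H3) depth=28
  del 14.42.192.0/20 (clear depth 20)
  + 14.42.0.0/16 (H3) depth=16
  + 14.42.192.0/20 (H0) depth=20
  del 14.42.200.96/28 (clear depth 28)
  + 0.0.0.0/4 (H3) depth=4
  ? 14.42.200.116  path d0:-→d1:-→d2:H0→d3:-→d4:H3→d5:-→d6:-→d7:-→d8:-→d9:-→d10:-→d11:-→d12:H0→d13:-→d14:-→d15:-→d16:H3→d17:-→d18:-→d19:-→d20:H0→d21:-→d22:-→d23:-→d24:-→d25:-→d26:H1→d27:-  best=H1
  + 14.32.0.0/11 (H0) depth=11
  + 128.0.0.0/1 (H3) depth=1
  del 131.0.0.0/8 (clear depth 8)
  + 14.42.0.0/16 (H1) depth=16
  ? 14.42.200.65  path d0:-→d1:-→d2:H0→d3:-→d4:H3→d5:-→d6:-→d7:-→d8:-→d9:-→d10:-→d11:H0→d12:H0→d13:-→d14:-→d15:-→d16:H1→d17:-→d18:-→d19:-→d20:H0→d21:-→d22:-→d23:-→d24:-→d25:-→d26:H1  best=H1
  ? 14.42.200.64  path d0:-→d1:-→d2:H0→d3:-→d4:H3→d5:-→d6:-→d7:-→d8:-→d9:-→d10:-→d11:H0→d12:H0→d13:-→d14:-→d15:-→d16:H1→d17:-→d18:-→d19:-→d20:H0→d21:-→d22:-→d23:-→d24:-→d25:-→d26:H1  best=H1
  ? 10.68.52.161  path d0:-→d1:-→d2:H0→d3:-→d4:H3→d5:-  best=H3
  ? 14.42.7.77  path d0:-→d1:-→d2:H0→d3:-→d4:H3→d5:-→d6:-→d7:-→d8:-→d9:-→d10:-→d11:H0→d12:H0→d13:-→d14:-→d15:-→d16:H1  best=H1
  ? 14.42.192.4  path d0:-→d1:-→d2:H0→d3:-→d4:H3→d5:-→d6:-→d7:-→d8:-→d9:-→d10:-→d11:H0→d12:H0→d13:-→d14:-→d15:-→d16:H1→d17:-→d18:-→d19:-→d20:H0  best=H0
  + 131.222.160.0/20 (H1) depth=20
  del 0.0.0.0/2 (clear depth 2)
  + 14.42.200.0/24 (H0) depth=24
  del 14.32.0.0/11 (clear depth 11)
  + 14.42.192.0/20 (H2) depth=20
  del 128.0.0.0/1 (clear depth 1)

== LOOKUPS ==
["H2","H0","no-route","H3","H1","H1","H1","H3","H1","H0"]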